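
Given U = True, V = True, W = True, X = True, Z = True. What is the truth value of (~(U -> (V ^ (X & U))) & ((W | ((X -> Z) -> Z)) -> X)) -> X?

X & U = True & True = True
V ^ (X & U) = True ^ True = False
U -> (V ^ (X & U)) = True -> False = False
~(U -> (V ^ (X & U))) = ~False = True
X -> Z = True -> True = True
(X -> Z) -> Z = True -> True = True
W | ((X -> Z) -> Z) = True | True = True
(W | ((X -> Z) -> Z)) -> X = True -> True = True
~(U -> (V ^ (X & U))) & ((W | ((X -> Z) -> Z)) -> X) = True & True = True
(~(U -> (V ^ (X & U))) & ((W | ((X -> Z) -> Z)) -> X)) -> X = True -> True = True

True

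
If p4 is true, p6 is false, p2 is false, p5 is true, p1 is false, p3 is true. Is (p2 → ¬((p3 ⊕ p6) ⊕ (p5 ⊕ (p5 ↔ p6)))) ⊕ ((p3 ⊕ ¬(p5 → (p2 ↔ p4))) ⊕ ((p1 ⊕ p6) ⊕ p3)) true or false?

F

Substituting p4=T, p6=F, p2=F, p5=T, p1=F, p3=T:
p3 ⊕ p6 = T ⊕ F = T
p5 ↔ p6 = T ↔ F = F
p5 ⊕ (p5 ↔ p6) = T ⊕ F = T
(p3 ⊕ p6) ⊕ (p5 ⊕ (p5 ↔ p6)) = T ⊕ T = F
¬((p3 ⊕ p6) ⊕ (p5 ⊕ (p5 ↔ p6))) = ¬F = T
p2 → ¬((p3 ⊕ p6) ⊕ (p5 ⊕ (p5 ↔ p6))) = F → T = T
p2 ↔ p4 = F ↔ T = F
p5 → (p2 ↔ p4) = T → F = F
¬(p5 → (p2 ↔ p4)) = ¬F = T
p3 ⊕ ¬(p5 → (p2 ↔ p4)) = T ⊕ T = F
p1 ⊕ p6 = F ⊕ F = F
(p1 ⊕ p6) ⊕ p3 = F ⊕ T = T
(p3 ⊕ ¬(p5 → (p2 ↔ p4))) ⊕ ((p1 ⊕ p6) ⊕ p3) = F ⊕ T = T
(p2 → ¬((p3 ⊕ p6) ⊕ (p5 ⊕ (p5 ↔ p6)))) ⊕ ((p3 ⊕ ¬(p5 → (p2 ↔ p4))) ⊕ ((p1 ⊕ p6) ⊕ p3)) = T ⊕ T = F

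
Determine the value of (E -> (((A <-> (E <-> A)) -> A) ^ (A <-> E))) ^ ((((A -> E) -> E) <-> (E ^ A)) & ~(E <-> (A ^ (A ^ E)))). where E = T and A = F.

F

E <-> A = T <-> F = F
A <-> (E <-> A) = F <-> F = T
(A <-> (E <-> A)) -> A = T -> F = F
A <-> E = F <-> T = F
((A <-> (E <-> A)) -> A) ^ (A <-> E) = F ^ F = F
E -> (((A <-> (E <-> A)) -> A) ^ (A <-> E)) = T -> F = F
A -> E = F -> T = T
(A -> E) -> E = T -> T = T
E ^ A = T ^ F = T
((A -> E) -> E) <-> (E ^ A) = T <-> T = T
A ^ E = F ^ T = T
A ^ (A ^ E) = F ^ T = T
E <-> (A ^ (A ^ E)) = T <-> T = T
~(E <-> (A ^ (A ^ E))) = ~T = F
(((A -> E) -> E) <-> (E ^ A)) & ~(E <-> (A ^ (A ^ E))) = T & F = F
(E -> (((A <-> (E <-> A)) -> A) ^ (A <-> E))) ^ ((((A -> E) -> E) <-> (E ^ A)) & ~(E <-> (A ^ (A ^ E)))) = F ^ F = F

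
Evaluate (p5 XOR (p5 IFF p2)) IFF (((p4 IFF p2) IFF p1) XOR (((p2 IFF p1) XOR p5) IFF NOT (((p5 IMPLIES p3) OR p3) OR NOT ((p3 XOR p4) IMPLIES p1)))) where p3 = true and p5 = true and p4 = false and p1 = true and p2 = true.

p5 IFF p2 = true IFF true = true
p5 XOR (p5 IFF p2) = true XOR true = false
p4 IFF p2 = false IFF true = false
(p4 IFF p2) IFF p1 = false IFF true = false
p2 IFF p1 = true IFF true = true
(p2 IFF p1) XOR p5 = true XOR true = false
p5 IMPLIES p3 = true IMPLIES true = true
(p5 IMPLIES p3) OR p3 = true OR true = true
p3 XOR p4 = true XOR false = true
(p3 XOR p4) IMPLIES p1 = true IMPLIES true = true
NOT ((p3 XOR p4) IMPLIES p1) = NOT true = false
((p5 IMPLIES p3) OR p3) OR NOT ((p3 XOR p4) IMPLIES p1) = true OR false = true
NOT (((p5 IMPLIES p3) OR p3) OR NOT ((p3 XOR p4) IMPLIES p1)) = NOT true = false
((p2 IFF p1) XOR p5) IFF NOT (((p5 IMPLIES p3) OR p3) OR NOT ((p3 XOR p4) IMPLIES p1)) = false IFF false = true
((p4 IFF p2) IFF p1) XOR (((p2 IFF p1) XOR p5) IFF NOT (((p5 IMPLIES p3) OR p3) OR NOT ((p3 XOR p4) IMPLIES p1))) = false XOR true = true
(p5 XOR (p5 IFF p2)) IFF (((p4 IFF p2) IFF p1) XOR (((p2 IFF p1) XOR p5) IFF NOT (((p5 IMPLIES p3) OR p3) OR NOT ((p3 XOR p4) IMPLIES p1)))) = false IFF true = false

false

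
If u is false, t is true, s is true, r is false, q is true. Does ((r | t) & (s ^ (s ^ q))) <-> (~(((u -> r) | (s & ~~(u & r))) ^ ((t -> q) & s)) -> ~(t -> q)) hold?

r | t = 0 | 1 = 1
s ^ q = 1 ^ 1 = 0
s ^ (s ^ q) = 1 ^ 0 = 1
(r | t) & (s ^ (s ^ q)) = 1 & 1 = 1
u -> r = 0 -> 0 = 1
u & r = 0 & 0 = 0
~(u & r) = ~0 = 1
~~(u & r) = ~1 = 0
s & ~~(u & r) = 1 & 0 = 0
(u -> r) | (s & ~~(u & r)) = 1 | 0 = 1
t -> q = 1 -> 1 = 1
(t -> q) & s = 1 & 1 = 1
((u -> r) | (s & ~~(u & r))) ^ ((t -> q) & s) = 1 ^ 1 = 0
~(((u -> r) | (s & ~~(u & r))) ^ ((t -> q) & s)) = ~0 = 1
t -> q = 1 -> 1 = 1
~(t -> q) = ~1 = 0
~(((u -> r) | (s & ~~(u & r))) ^ ((t -> q) & s)) -> ~(t -> q) = 1 -> 0 = 0
((r | t) & (s ^ (s ^ q))) <-> (~(((u -> r) | (s & ~~(u & r))) ^ ((t -> q) & s)) -> ~(t -> q)) = 1 <-> 0 = 0

0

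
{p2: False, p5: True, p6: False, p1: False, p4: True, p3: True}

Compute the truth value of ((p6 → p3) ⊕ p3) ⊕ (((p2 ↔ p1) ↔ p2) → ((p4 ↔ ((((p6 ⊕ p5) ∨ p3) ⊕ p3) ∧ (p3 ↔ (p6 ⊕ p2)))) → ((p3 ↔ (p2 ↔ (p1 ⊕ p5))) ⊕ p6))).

True

p6 → p3 = False → True = True
(p6 → p3) ⊕ p3 = True ⊕ True = False
p2 ↔ p1 = False ↔ False = True
(p2 ↔ p1) ↔ p2 = True ↔ False = False
p6 ⊕ p5 = False ⊕ True = True
(p6 ⊕ p5) ∨ p3 = True ∨ True = True
((p6 ⊕ p5) ∨ p3) ⊕ p3 = True ⊕ True = False
p6 ⊕ p2 = False ⊕ False = False
p3 ↔ (p6 ⊕ p2) = True ↔ False = False
(((p6 ⊕ p5) ∨ p3) ⊕ p3) ∧ (p3 ↔ (p6 ⊕ p2)) = False ∧ False = False
p4 ↔ ((((p6 ⊕ p5) ∨ p3) ⊕ p3) ∧ (p3 ↔ (p6 ⊕ p2))) = True ↔ False = False
p1 ⊕ p5 = False ⊕ True = True
p2 ↔ (p1 ⊕ p5) = False ↔ True = False
p3 ↔ (p2 ↔ (p1 ⊕ p5)) = True ↔ False = False
(p3 ↔ (p2 ↔ (p1 ⊕ p5))) ⊕ p6 = False ⊕ False = False
(p4 ↔ ((((p6 ⊕ p5) ∨ p3) ⊕ p3) ∧ (p3 ↔ (p6 ⊕ p2)))) → ((p3 ↔ (p2 ↔ (p1 ⊕ p5))) ⊕ p6) = False → False = True
((p2 ↔ p1) ↔ p2) → ((p4 ↔ ((((p6 ⊕ p5) ∨ p3) ⊕ p3) ∧ (p3 ↔ (p6 ⊕ p2)))) → ((p3 ↔ (p2 ↔ (p1 ⊕ p5))) ⊕ p6)) = False → True = True
((p6 → p3) ⊕ p3) ⊕ (((p2 ↔ p1) ↔ p2) → ((p4 ↔ ((((p6 ⊕ p5) ∨ p3) ⊕ p3) ∧ (p3 ↔ (p6 ⊕ p2)))) → ((p3 ↔ (p2 ↔ (p1 ⊕ p5))) ⊕ p6))) = False ⊕ True = True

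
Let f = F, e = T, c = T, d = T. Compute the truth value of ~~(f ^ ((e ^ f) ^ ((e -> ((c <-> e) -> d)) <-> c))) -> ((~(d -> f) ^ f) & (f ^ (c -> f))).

e ^ f = T ^ F = T
c <-> e = T <-> T = T
(c <-> e) -> d = T -> T = T
e -> ((c <-> e) -> d) = T -> T = T
(e -> ((c <-> e) -> d)) <-> c = T <-> T = T
(e ^ f) ^ ((e -> ((c <-> e) -> d)) <-> c) = T ^ T = F
f ^ ((e ^ f) ^ ((e -> ((c <-> e) -> d)) <-> c)) = F ^ F = F
~(f ^ ((e ^ f) ^ ((e -> ((c <-> e) -> d)) <-> c))) = ~F = T
~~(f ^ ((e ^ f) ^ ((e -> ((c <-> e) -> d)) <-> c))) = ~T = F
d -> f = T -> F = F
~(d -> f) = ~F = T
~(d -> f) ^ f = T ^ F = T
c -> f = T -> F = F
f ^ (c -> f) = F ^ F = F
(~(d -> f) ^ f) & (f ^ (c -> f)) = T & F = F
~~(f ^ ((e ^ f) ^ ((e -> ((c <-> e) -> d)) <-> c))) -> ((~(d -> f) ^ f) & (f ^ (c -> f))) = F -> F = T

T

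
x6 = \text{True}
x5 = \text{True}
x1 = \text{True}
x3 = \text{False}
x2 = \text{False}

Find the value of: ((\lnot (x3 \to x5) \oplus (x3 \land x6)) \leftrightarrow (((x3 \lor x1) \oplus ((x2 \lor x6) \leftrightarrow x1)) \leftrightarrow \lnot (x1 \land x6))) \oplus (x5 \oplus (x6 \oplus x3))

x3 \to x5 = \text{False} \to \text{True} = \text{True}
\lnot (x3 \to x5) = \lnot \text{True} = \text{False}
x3 \land x6 = \text{False} \land \text{True} = \text{False}
\lnot (x3 \to x5) \oplus (x3 \land x6) = \text{False} \oplus \text{False} = \text{False}
x3 \lor x1 = \text{False} \lor \text{True} = \text{True}
x2 \lor x6 = \text{False} \lor \text{True} = \text{True}
(x2 \lor x6) \leftrightarrow x1 = \text{True} \leftrightarrow \text{True} = \text{True}
(x3 \lor x1) \oplus ((x2 \lor x6) \leftrightarrow x1) = \text{True} \oplus \text{True} = \text{False}
x1 \land x6 = \text{True} \land \text{True} = \text{True}
\lnot (x1 \land x6) = \lnot \text{True} = \text{False}
((x3 \lor x1) \oplus ((x2 \lor x6) \leftrightarrow x1)) \leftrightarrow \lnot (x1 \land x6) = \text{False} \leftrightarrow \text{False} = \text{True}
(\lnot (x3 \to x5) \oplus (x3 \land x6)) \leftrightarrow (((x3 \lor x1) \oplus ((x2 \lor x6) \leftrightarrow x1)) \leftrightarrow \lnot (x1 \land x6)) = \text{False} \leftrightarrow \text{True} = \text{False}
x6 \oplus x3 = \text{True} \oplus \text{False} = \text{True}
x5 \oplus (x6 \oplus x3) = \text{True} \oplus \text{True} = \text{False}
((\lnot (x3 \to x5) \oplus (x3 \land x6)) \leftrightarrow (((x3 \lor x1) \oplus ((x2 \lor x6) \leftrightarrow x1)) \leftrightarrow \lnot (x1 \land x6))) \oplus (x5 \oplus (x6 \oplus x3)) = \text{False} \oplus \text{False} = \text{False}

\text{False}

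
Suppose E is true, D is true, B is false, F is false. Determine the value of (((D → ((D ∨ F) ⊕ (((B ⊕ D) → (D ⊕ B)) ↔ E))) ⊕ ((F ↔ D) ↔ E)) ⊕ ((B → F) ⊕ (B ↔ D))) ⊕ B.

Substituting E=True, D=True, B=False, F=False:
D ∨ F = True ∨ False = True
B ⊕ D = False ⊕ True = True
D ⊕ B = True ⊕ False = True
(B ⊕ D) → (D ⊕ B) = True → True = True
((B ⊕ D) → (D ⊕ B)) ↔ E = True ↔ True = True
(D ∨ F) ⊕ (((B ⊕ D) → (D ⊕ B)) ↔ E) = True ⊕ True = False
D → ((D ∨ F) ⊕ (((B ⊕ D) → (D ⊕ B)) ↔ E)) = True → False = False
F ↔ D = False ↔ True = False
(F ↔ D) ↔ E = False ↔ True = False
(D → ((D ∨ F) ⊕ (((B ⊕ D) → (D ⊕ B)) ↔ E))) ⊕ ((F ↔ D) ↔ E) = False ⊕ False = False
B → F = False → False = True
B ↔ D = False ↔ True = False
(B → F) ⊕ (B ↔ D) = True ⊕ False = True
((D → ((D ∨ F) ⊕ (((B ⊕ D) → (D ⊕ B)) ↔ E))) ⊕ ((F ↔ D) ↔ E)) ⊕ ((B → F) ⊕ (B ↔ D)) = False ⊕ True = True
(((D → ((D ∨ F) ⊕ (((B ⊕ D) → (D ⊕ B)) ↔ E))) ⊕ ((F ↔ D) ↔ E)) ⊕ ((B → F) ⊕ (B ↔ D))) ⊕ B = True ⊕ False = True

True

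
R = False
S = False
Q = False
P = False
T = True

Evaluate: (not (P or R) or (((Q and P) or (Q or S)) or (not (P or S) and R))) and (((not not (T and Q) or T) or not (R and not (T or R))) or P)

True

P or R = False or False = False
not (P or R) = not False = True
Q and P = False and False = False
Q or S = False or False = False
(Q and P) or (Q or S) = False or False = False
P or S = False or False = False
not (P or S) = not False = True
not (P or S) and R = True and False = False
((Q and P) or (Q or S)) or (not (P or S) and R) = False or False = False
not (P or R) or (((Q and P) or (Q or S)) or (not (P or S) and R)) = True or False = True
T and Q = True and False = False
not (T and Q) = not False = True
not not (T and Q) = not True = False
not not (T and Q) or T = False or True = True
T or R = True or False = True
not (T or R) = not True = False
R and not (T or R) = False and False = False
not (R and not (T or R)) = not False = True
(not not (T and Q) or T) or not (R and not (T or R)) = True or True = True
((not not (T and Q) or T) or not (R and not (T or R))) or P = True or False = True
(not (P or R) or (((Q and P) or (Q or S)) or (not (P or S) and R))) and (((not not (T and Q) or T) or not (R and not (T or R))) or P) = True and True = True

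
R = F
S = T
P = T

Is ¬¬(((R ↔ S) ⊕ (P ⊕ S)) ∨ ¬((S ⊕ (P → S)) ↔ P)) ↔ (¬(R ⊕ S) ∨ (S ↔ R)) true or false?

F

R ↔ S = F ↔ T = F
P ⊕ S = T ⊕ T = F
(R ↔ S) ⊕ (P ⊕ S) = F ⊕ F = F
P → S = T → T = T
S ⊕ (P → S) = T ⊕ T = F
(S ⊕ (P → S)) ↔ P = F ↔ T = F
¬((S ⊕ (P → S)) ↔ P) = ¬F = T
((R ↔ S) ⊕ (P ⊕ S)) ∨ ¬((S ⊕ (P → S)) ↔ P) = F ∨ T = T
¬(((R ↔ S) ⊕ (P ⊕ S)) ∨ ¬((S ⊕ (P → S)) ↔ P)) = ¬T = F
¬¬(((R ↔ S) ⊕ (P ⊕ S)) ∨ ¬((S ⊕ (P → S)) ↔ P)) = ¬F = T
R ⊕ S = F ⊕ T = T
¬(R ⊕ S) = ¬T = F
S ↔ R = T ↔ F = F
¬(R ⊕ S) ∨ (S ↔ R) = F ∨ F = F
¬¬(((R ↔ S) ⊕ (P ⊕ S)) ∨ ¬((S ⊕ (P → S)) ↔ P)) ↔ (¬(R ⊕ S) ∨ (S ↔ R)) = T ↔ F = F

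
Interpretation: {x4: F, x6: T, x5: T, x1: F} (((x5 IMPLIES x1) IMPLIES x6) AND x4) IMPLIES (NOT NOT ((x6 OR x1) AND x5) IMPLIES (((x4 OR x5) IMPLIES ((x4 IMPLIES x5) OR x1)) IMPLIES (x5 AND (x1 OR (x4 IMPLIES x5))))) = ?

x5 IMPLIES x1 = T IMPLIES F = F
(x5 IMPLIES x1) IMPLIES x6 = F IMPLIES T = T
((x5 IMPLIES x1) IMPLIES x6) AND x4 = T AND F = F
x6 OR x1 = T OR F = T
(x6 OR x1) AND x5 = T AND T = T
NOT ((x6 OR x1) AND x5) = NOT T = F
NOT NOT ((x6 OR x1) AND x5) = NOT F = T
x4 OR x5 = F OR T = T
x4 IMPLIES x5 = F IMPLIES T = T
(x4 IMPLIES x5) OR x1 = T OR F = T
(x4 OR x5) IMPLIES ((x4 IMPLIES x5) OR x1) = T IMPLIES T = T
x4 IMPLIES x5 = F IMPLIES T = T
x1 OR (x4 IMPLIES x5) = F OR T = T
x5 AND (x1 OR (x4 IMPLIES x5)) = T AND T = T
((x4 OR x5) IMPLIES ((x4 IMPLIES x5) OR x1)) IMPLIES (x5 AND (x1 OR (x4 IMPLIES x5))) = T IMPLIES T = T
NOT NOT ((x6 OR x1) AND x5) IMPLIES (((x4 OR x5) IMPLIES ((x4 IMPLIES x5) OR x1)) IMPLIES (x5 AND (x1 OR (x4 IMPLIES x5)))) = T IMPLIES T = T
(((x5 IMPLIES x1) IMPLIES x6) AND x4) IMPLIES (NOT NOT ((x6 OR x1) AND x5) IMPLIES (((x4 OR x5) IMPLIES ((x4 IMPLIES x5) OR x1)) IMPLIES (x5 AND (x1 OR (x4 IMPLIES x5))))) = F IMPLIES T = T

T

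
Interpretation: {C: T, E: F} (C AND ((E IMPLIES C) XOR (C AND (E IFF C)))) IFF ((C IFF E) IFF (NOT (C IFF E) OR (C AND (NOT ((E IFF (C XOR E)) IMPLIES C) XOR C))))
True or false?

E IMPLIES C = F IMPLIES T = T
E IFF C = F IFF T = F
C AND (E IFF C) = T AND F = F
(E IMPLIES C) XOR (C AND (E IFF C)) = T XOR F = T
C AND ((E IMPLIES C) XOR (C AND (E IFF C))) = T AND T = T
C IFF E = T IFF F = F
C IFF E = T IFF F = F
NOT (C IFF E) = NOT F = T
C XOR E = T XOR F = T
E IFF (C XOR E) = F IFF T = F
(E IFF (C XOR E)) IMPLIES C = F IMPLIES T = T
NOT ((E IFF (C XOR E)) IMPLIES C) = NOT T = F
NOT ((E IFF (C XOR E)) IMPLIES C) XOR C = F XOR T = T
C AND (NOT ((E IFF (C XOR E)) IMPLIES C) XOR C) = T AND T = T
NOT (C IFF E) OR (C AND (NOT ((E IFF (C XOR E)) IMPLIES C) XOR C)) = T OR T = T
(C IFF E) IFF (NOT (C IFF E) OR (C AND (NOT ((E IFF (C XOR E)) IMPLIES C) XOR C))) = F IFF T = F
(C AND ((E IMPLIES C) XOR (C AND (E IFF C)))) IFF ((C IFF E) IFF (NOT (C IFF E) OR (C AND (NOT ((E IFF (C XOR E)) IMPLIES C) XOR C)))) = T IFF F = F

F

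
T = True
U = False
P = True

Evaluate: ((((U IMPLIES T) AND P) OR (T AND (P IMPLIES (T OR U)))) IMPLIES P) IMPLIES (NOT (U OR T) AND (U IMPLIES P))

U IMPLIES T = False IMPLIES True = True
(U IMPLIES T) AND P = True AND True = True
T OR U = True OR False = True
P IMPLIES (T OR U) = True IMPLIES True = True
T AND (P IMPLIES (T OR U)) = True AND True = True
((U IMPLIES T) AND P) OR (T AND (P IMPLIES (T OR U))) = True OR True = True
(((U IMPLIES T) AND P) OR (T AND (P IMPLIES (T OR U)))) IMPLIES P = True IMPLIES True = True
U OR T = False OR True = True
NOT (U OR T) = NOT True = False
U IMPLIES P = False IMPLIES True = True
NOT (U OR T) AND (U IMPLIES P) = False AND True = False
((((U IMPLIES T) AND P) OR (T AND (P IMPLIES (T OR U)))) IMPLIES P) IMPLIES (NOT (U OR T) AND (U IMPLIES P)) = True IMPLIES False = False

False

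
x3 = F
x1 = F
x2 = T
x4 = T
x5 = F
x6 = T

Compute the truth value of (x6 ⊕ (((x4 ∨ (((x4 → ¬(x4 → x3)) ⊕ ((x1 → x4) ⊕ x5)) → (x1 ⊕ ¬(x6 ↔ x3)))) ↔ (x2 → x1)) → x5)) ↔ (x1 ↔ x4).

x4 → x3 = T → F = F
¬(x4 → x3) = ¬F = T
x4 → ¬(x4 → x3) = T → T = T
x1 → x4 = F → T = T
(x1 → x4) ⊕ x5 = T ⊕ F = T
(x4 → ¬(x4 → x3)) ⊕ ((x1 → x4) ⊕ x5) = T ⊕ T = F
x6 ↔ x3 = T ↔ F = F
¬(x6 ↔ x3) = ¬F = T
x1 ⊕ ¬(x6 ↔ x3) = F ⊕ T = T
((x4 → ¬(x4 → x3)) ⊕ ((x1 → x4) ⊕ x5)) → (x1 ⊕ ¬(x6 ↔ x3)) = F → T = T
x4 ∨ (((x4 → ¬(x4 → x3)) ⊕ ((x1 → x4) ⊕ x5)) → (x1 ⊕ ¬(x6 ↔ x3))) = T ∨ T = T
x2 → x1 = T → F = F
(x4 ∨ (((x4 → ¬(x4 → x3)) ⊕ ((x1 → x4) ⊕ x5)) → (x1 ⊕ ¬(x6 ↔ x3)))) ↔ (x2 → x1) = T ↔ F = F
((x4 ∨ (((x4 → ¬(x4 → x3)) ⊕ ((x1 → x4) ⊕ x5)) → (x1 ⊕ ¬(x6 ↔ x3)))) ↔ (x2 → x1)) → x5 = F → F = T
x6 ⊕ (((x4 ∨ (((x4 → ¬(x4 → x3)) ⊕ ((x1 → x4) ⊕ x5)) → (x1 ⊕ ¬(x6 ↔ x3)))) ↔ (x2 → x1)) → x5) = T ⊕ T = F
x1 ↔ x4 = F ↔ T = F
(x6 ⊕ (((x4 ∨ (((x4 → ¬(x4 → x3)) ⊕ ((x1 → x4) ⊕ x5)) → (x1 ⊕ ¬(x6 ↔ x3)))) ↔ (x2 → x1)) → x5)) ↔ (x1 ↔ x4) = F ↔ F = T

T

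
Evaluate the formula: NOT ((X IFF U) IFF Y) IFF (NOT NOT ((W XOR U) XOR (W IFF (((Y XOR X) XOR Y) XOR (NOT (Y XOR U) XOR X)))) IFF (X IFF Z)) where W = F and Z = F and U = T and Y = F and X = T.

T

X IFF U = T IFF T = T
(X IFF U) IFF Y = T IFF F = F
NOT ((X IFF U) IFF Y) = NOT F = T
W XOR U = F XOR T = T
Y XOR X = F XOR T = T
(Y XOR X) XOR Y = T XOR F = T
Y XOR U = F XOR T = T
NOT (Y XOR U) = NOT T = F
NOT (Y XOR U) XOR X = F XOR T = T
((Y XOR X) XOR Y) XOR (NOT (Y XOR U) XOR X) = T XOR T = F
W IFF (((Y XOR X) XOR Y) XOR (NOT (Y XOR U) XOR X)) = F IFF F = T
(W XOR U) XOR (W IFF (((Y XOR X) XOR Y) XOR (NOT (Y XOR U) XOR X))) = T XOR T = F
NOT ((W XOR U) XOR (W IFF (((Y XOR X) XOR Y) XOR (NOT (Y XOR U) XOR X)))) = NOT F = T
NOT NOT ((W XOR U) XOR (W IFF (((Y XOR X) XOR Y) XOR (NOT (Y XOR U) XOR X)))) = NOT T = F
X IFF Z = T IFF F = F
NOT NOT ((W XOR U) XOR (W IFF (((Y XOR X) XOR Y) XOR (NOT (Y XOR U) XOR X)))) IFF (X IFF Z) = F IFF F = T
NOT ((X IFF U) IFF Y) IFF (NOT NOT ((W XOR U) XOR (W IFF (((Y XOR X) XOR Y) XOR (NOT (Y XOR U) XOR X)))) IFF (X IFF Z)) = T IFF T = T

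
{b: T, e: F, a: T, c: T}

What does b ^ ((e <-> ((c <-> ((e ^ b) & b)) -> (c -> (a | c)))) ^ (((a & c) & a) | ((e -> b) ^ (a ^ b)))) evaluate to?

e ^ b = F ^ T = T
(e ^ b) & b = T & T = T
c <-> ((e ^ b) & b) = T <-> T = T
a | c = T | T = T
c -> (a | c) = T -> T = T
(c <-> ((e ^ b) & b)) -> (c -> (a | c)) = T -> T = T
e <-> ((c <-> ((e ^ b) & b)) -> (c -> (a | c))) = F <-> T = F
a & c = T & T = T
(a & c) & a = T & T = T
e -> b = F -> T = T
a ^ b = T ^ T = F
(e -> b) ^ (a ^ b) = T ^ F = T
((a & c) & a) | ((e -> b) ^ (a ^ b)) = T | T = T
(e <-> ((c <-> ((e ^ b) & b)) -> (c -> (a | c)))) ^ (((a & c) & a) | ((e -> b) ^ (a ^ b))) = F ^ T = T
b ^ ((e <-> ((c <-> ((e ^ b) & b)) -> (c -> (a | c)))) ^ (((a & c) & a) | ((e -> b) ^ (a ^ b)))) = T ^ T = F

F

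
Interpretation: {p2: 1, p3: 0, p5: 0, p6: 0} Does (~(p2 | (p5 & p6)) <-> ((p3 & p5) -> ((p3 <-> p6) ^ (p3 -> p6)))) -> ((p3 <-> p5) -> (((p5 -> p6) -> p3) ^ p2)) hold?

p5 & p6 = 0 & 0 = 0
p2 | (p5 & p6) = 1 | 0 = 1
~(p2 | (p5 & p6)) = ~1 = 0
p3 & p5 = 0 & 0 = 0
p3 <-> p6 = 0 <-> 0 = 1
p3 -> p6 = 0 -> 0 = 1
(p3 <-> p6) ^ (p3 -> p6) = 1 ^ 1 = 0
(p3 & p5) -> ((p3 <-> p6) ^ (p3 -> p6)) = 0 -> 0 = 1
~(p2 | (p5 & p6)) <-> ((p3 & p5) -> ((p3 <-> p6) ^ (p3 -> p6))) = 0 <-> 1 = 0
p3 <-> p5 = 0 <-> 0 = 1
p5 -> p6 = 0 -> 0 = 1
(p5 -> p6) -> p3 = 1 -> 0 = 0
((p5 -> p6) -> p3) ^ p2 = 0 ^ 1 = 1
(p3 <-> p5) -> (((p5 -> p6) -> p3) ^ p2) = 1 -> 1 = 1
(~(p2 | (p5 & p6)) <-> ((p3 & p5) -> ((p3 <-> p6) ^ (p3 -> p6)))) -> ((p3 <-> p5) -> (((p5 -> p6) -> p3) ^ p2)) = 0 -> 1 = 1

1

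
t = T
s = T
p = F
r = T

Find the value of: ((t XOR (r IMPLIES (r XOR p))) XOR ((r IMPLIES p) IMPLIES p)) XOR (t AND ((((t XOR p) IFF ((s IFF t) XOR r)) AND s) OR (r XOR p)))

r XOR p = T XOR F = T
r IMPLIES (r XOR p) = T IMPLIES T = T
t XOR (r IMPLIES (r XOR p)) = T XOR T = F
r IMPLIES p = T IMPLIES F = F
(r IMPLIES p) IMPLIES p = F IMPLIES F = T
(t XOR (r IMPLIES (r XOR p))) XOR ((r IMPLIES p) IMPLIES p) = F XOR T = T
t XOR p = T XOR F = T
s IFF t = T IFF T = T
(s IFF t) XOR r = T XOR T = F
(t XOR p) IFF ((s IFF t) XOR r) = T IFF F = F
((t XOR p) IFF ((s IFF t) XOR r)) AND s = F AND T = F
r XOR p = T XOR F = T
(((t XOR p) IFF ((s IFF t) XOR r)) AND s) OR (r XOR p) = F OR T = T
t AND ((((t XOR p) IFF ((s IFF t) XOR r)) AND s) OR (r XOR p)) = T AND T = T
((t XOR (r IMPLIES (r XOR p))) XOR ((r IMPLIES p) IMPLIES p)) XOR (t AND ((((t XOR p) IFF ((s IFF t) XOR r)) AND s) OR (r XOR p))) = T XOR T = F

F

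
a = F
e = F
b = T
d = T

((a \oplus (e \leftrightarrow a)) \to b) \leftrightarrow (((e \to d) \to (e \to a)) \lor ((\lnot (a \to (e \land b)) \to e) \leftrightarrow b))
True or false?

e \leftrightarrow a = F \leftrightarrow F = T
a \oplus (e \leftrightarrow a) = F \oplus T = T
(a \oplus (e \leftrightarrow a)) \to b = T \to T = T
e \to d = F \to T = T
e \to a = F \to F = T
(e \to d) \to (e \to a) = T \to T = T
e \land b = F \land T = F
a \to (e \land b) = F \to F = T
\lnot (a \to (e \land b)) = \lnot T = F
\lnot (a \to (e \land b)) \to e = F \to F = T
(\lnot (a \to (e \land b)) \to e) \leftrightarrow b = T \leftrightarrow T = T
((e \to d) \to (e \to a)) \lor ((\lnot (a \to (e \land b)) \to e) \leftrightarrow b) = T \lor T = T
((a \oplus (e \leftrightarrow a)) \to b) \leftrightarrow (((e \to d) \to (e \to a)) \lor ((\lnot (a \to (e \land b)) \to e) \leftrightarrow b)) = T \leftrightarrow T = T

T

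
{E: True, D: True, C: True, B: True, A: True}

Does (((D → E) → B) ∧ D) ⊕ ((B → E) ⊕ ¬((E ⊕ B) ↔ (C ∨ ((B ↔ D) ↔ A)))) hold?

D → E = True → True = True
(D → E) → B = True → True = True
((D → E) → B) ∧ D = True ∧ True = True
B → E = True → True = True
E ⊕ B = True ⊕ True = False
B ↔ D = True ↔ True = True
(B ↔ D) ↔ A = True ↔ True = True
C ∨ ((B ↔ D) ↔ A) = True ∨ True = True
(E ⊕ B) ↔ (C ∨ ((B ↔ D) ↔ A)) = False ↔ True = False
¬((E ⊕ B) ↔ (C ∨ ((B ↔ D) ↔ A))) = ¬False = True
(B → E) ⊕ ¬((E ⊕ B) ↔ (C ∨ ((B ↔ D) ↔ A))) = True ⊕ True = False
(((D → E) → B) ∧ D) ⊕ ((B → E) ⊕ ¬((E ⊕ B) ↔ (C ∨ ((B ↔ D) ↔ A)))) = True ⊕ False = True

True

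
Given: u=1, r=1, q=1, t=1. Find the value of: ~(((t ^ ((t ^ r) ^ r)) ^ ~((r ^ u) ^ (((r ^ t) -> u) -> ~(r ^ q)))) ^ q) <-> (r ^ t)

t ^ r = 1 ^ 1 = 0
(t ^ r) ^ r = 0 ^ 1 = 1
t ^ ((t ^ r) ^ r) = 1 ^ 1 = 0
r ^ u = 1 ^ 1 = 0
r ^ t = 1 ^ 1 = 0
(r ^ t) -> u = 0 -> 1 = 1
r ^ q = 1 ^ 1 = 0
~(r ^ q) = ~0 = 1
((r ^ t) -> u) -> ~(r ^ q) = 1 -> 1 = 1
(r ^ u) ^ (((r ^ t) -> u) -> ~(r ^ q)) = 0 ^ 1 = 1
~((r ^ u) ^ (((r ^ t) -> u) -> ~(r ^ q))) = ~1 = 0
(t ^ ((t ^ r) ^ r)) ^ ~((r ^ u) ^ (((r ^ t) -> u) -> ~(r ^ q))) = 0 ^ 0 = 0
((t ^ ((t ^ r) ^ r)) ^ ~((r ^ u) ^ (((r ^ t) -> u) -> ~(r ^ q)))) ^ q = 0 ^ 1 = 1
~(((t ^ ((t ^ r) ^ r)) ^ ~((r ^ u) ^ (((r ^ t) -> u) -> ~(r ^ q)))) ^ q) = ~1 = 0
r ^ t = 1 ^ 1 = 0
~(((t ^ ((t ^ r) ^ r)) ^ ~((r ^ u) ^ (((r ^ t) -> u) -> ~(r ^ q)))) ^ q) <-> (r ^ t) = 0 <-> 0 = 1

1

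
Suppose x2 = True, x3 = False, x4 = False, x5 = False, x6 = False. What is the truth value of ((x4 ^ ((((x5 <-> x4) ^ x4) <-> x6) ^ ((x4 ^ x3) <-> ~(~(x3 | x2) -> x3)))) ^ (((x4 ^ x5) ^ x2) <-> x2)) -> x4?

x5 <-> x4 = False <-> False = True
(x5 <-> x4) ^ x4 = True ^ False = True
((x5 <-> x4) ^ x4) <-> x6 = True <-> False = False
x4 ^ x3 = False ^ False = False
x3 | x2 = False | True = True
~(x3 | x2) = ~True = False
~(x3 | x2) -> x3 = False -> False = True
~(~(x3 | x2) -> x3) = ~True = False
(x4 ^ x3) <-> ~(~(x3 | x2) -> x3) = False <-> False = True
(((x5 <-> x4) ^ x4) <-> x6) ^ ((x4 ^ x3) <-> ~(~(x3 | x2) -> x3)) = False ^ True = True
x4 ^ ((((x5 <-> x4) ^ x4) <-> x6) ^ ((x4 ^ x3) <-> ~(~(x3 | x2) -> x3))) = False ^ True = True
x4 ^ x5 = False ^ False = False
(x4 ^ x5) ^ x2 = False ^ True = True
((x4 ^ x5) ^ x2) <-> x2 = True <-> True = True
(x4 ^ ((((x5 <-> x4) ^ x4) <-> x6) ^ ((x4 ^ x3) <-> ~(~(x3 | x2) -> x3)))) ^ (((x4 ^ x5) ^ x2) <-> x2) = True ^ True = False
((x4 ^ ((((x5 <-> x4) ^ x4) <-> x6) ^ ((x4 ^ x3) <-> ~(~(x3 | x2) -> x3)))) ^ (((x4 ^ x5) ^ x2) <-> x2)) -> x4 = False -> False = True

True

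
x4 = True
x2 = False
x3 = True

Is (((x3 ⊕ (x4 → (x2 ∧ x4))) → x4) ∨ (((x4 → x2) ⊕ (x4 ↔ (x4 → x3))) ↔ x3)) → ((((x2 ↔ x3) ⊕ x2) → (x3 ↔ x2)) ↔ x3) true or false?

True

x2 ∧ x4 = False ∧ True = False
x4 → (x2 ∧ x4) = True → False = False
x3 ⊕ (x4 → (x2 ∧ x4)) = True ⊕ False = True
(x3 ⊕ (x4 → (x2 ∧ x4))) → x4 = True → True = True
x4 → x2 = True → False = False
x4 → x3 = True → True = True
x4 ↔ (x4 → x3) = True ↔ True = True
(x4 → x2) ⊕ (x4 ↔ (x4 → x3)) = False ⊕ True = True
((x4 → x2) ⊕ (x4 ↔ (x4 → x3))) ↔ x3 = True ↔ True = True
((x3 ⊕ (x4 → (x2 ∧ x4))) → x4) ∨ (((x4 → x2) ⊕ (x4 ↔ (x4 → x3))) ↔ x3) = True ∨ True = True
x2 ↔ x3 = False ↔ True = False
(x2 ↔ x3) ⊕ x2 = False ⊕ False = False
x3 ↔ x2 = True ↔ False = False
((x2 ↔ x3) ⊕ x2) → (x3 ↔ x2) = False → False = True
(((x2 ↔ x3) ⊕ x2) → (x3 ↔ x2)) ↔ x3 = True ↔ True = True
(((x3 ⊕ (x4 → (x2 ∧ x4))) → x4) ∨ (((x4 → x2) ⊕ (x4 ↔ (x4 → x3))) ↔ x3)) → ((((x2 ↔ x3) ⊕ x2) → (x3 ↔ x2)) ↔ x3) = True → True = True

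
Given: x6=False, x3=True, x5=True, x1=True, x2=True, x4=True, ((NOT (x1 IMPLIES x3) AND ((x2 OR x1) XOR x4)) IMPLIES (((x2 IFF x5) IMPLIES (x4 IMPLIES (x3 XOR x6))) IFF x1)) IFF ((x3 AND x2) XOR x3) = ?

x1 IMPLIES x3 = True IMPLIES True = True
NOT (x1 IMPLIES x3) = NOT True = False
x2 OR x1 = True OR True = True
(x2 OR x1) XOR x4 = True XOR True = False
NOT (x1 IMPLIES x3) AND ((x2 OR x1) XOR x4) = False AND False = False
x2 IFF x5 = True IFF True = True
x3 XOR x6 = True XOR False = True
x4 IMPLIES (x3 XOR x6) = True IMPLIES True = True
(x2 IFF x5) IMPLIES (x4 IMPLIES (x3 XOR x6)) = True IMPLIES True = True
((x2 IFF x5) IMPLIES (x4 IMPLIES (x3 XOR x6))) IFF x1 = True IFF True = True
(NOT (x1 IMPLIES x3) AND ((x2 OR x1) XOR x4)) IMPLIES (((x2 IFF x5) IMPLIES (x4 IMPLIES (x3 XOR x6))) IFF x1) = False IMPLIES True = True
x3 AND x2 = True AND True = True
(x3 AND x2) XOR x3 = True XOR True = False
((NOT (x1 IMPLIES x3) AND ((x2 OR x1) XOR x4)) IMPLIES (((x2 IFF x5) IMPLIES (x4 IMPLIES (x3 XOR x6))) IFF x1)) IFF ((x3 AND x2) XOR x3) = True IFF False = False

False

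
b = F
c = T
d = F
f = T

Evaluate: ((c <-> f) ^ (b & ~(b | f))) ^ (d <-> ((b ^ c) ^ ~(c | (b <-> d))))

T

c <-> f = T <-> T = T
b | f = F | T = T
~(b | f) = ~T = F
b & ~(b | f) = F & F = F
(c <-> f) ^ (b & ~(b | f)) = T ^ F = T
b ^ c = F ^ T = T
b <-> d = F <-> F = T
c | (b <-> d) = T | T = T
~(c | (b <-> d)) = ~T = F
(b ^ c) ^ ~(c | (b <-> d)) = T ^ F = T
d <-> ((b ^ c) ^ ~(c | (b <-> d))) = F <-> T = F
((c <-> f) ^ (b & ~(b | f))) ^ (d <-> ((b ^ c) ^ ~(c | (b <-> d)))) = T ^ F = T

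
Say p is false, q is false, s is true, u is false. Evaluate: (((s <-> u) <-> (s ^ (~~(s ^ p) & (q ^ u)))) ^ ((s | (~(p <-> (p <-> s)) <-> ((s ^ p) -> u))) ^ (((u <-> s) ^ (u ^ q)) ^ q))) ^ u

s <-> u = True <-> False = False
s ^ p = True ^ False = True
~(s ^ p) = ~True = False
~~(s ^ p) = ~False = True
q ^ u = False ^ False = False
~~(s ^ p) & (q ^ u) = True & False = False
s ^ (~~(s ^ p) & (q ^ u)) = True ^ False = True
(s <-> u) <-> (s ^ (~~(s ^ p) & (q ^ u))) = False <-> True = False
p <-> s = False <-> True = False
p <-> (p <-> s) = False <-> False = True
~(p <-> (p <-> s)) = ~True = False
s ^ p = True ^ False = True
(s ^ p) -> u = True -> False = False
~(p <-> (p <-> s)) <-> ((s ^ p) -> u) = False <-> False = True
s | (~(p <-> (p <-> s)) <-> ((s ^ p) -> u)) = True | True = True
u <-> s = False <-> True = False
u ^ q = False ^ False = False
(u <-> s) ^ (u ^ q) = False ^ False = False
((u <-> s) ^ (u ^ q)) ^ q = False ^ False = False
(s | (~(p <-> (p <-> s)) <-> ((s ^ p) -> u))) ^ (((u <-> s) ^ (u ^ q)) ^ q) = True ^ False = True
((s <-> u) <-> (s ^ (~~(s ^ p) & (q ^ u)))) ^ ((s | (~(p <-> (p <-> s)) <-> ((s ^ p) -> u))) ^ (((u <-> s) ^ (u ^ q)) ^ q)) = False ^ True = True
(((s <-> u) <-> (s ^ (~~(s ^ p) & (q ^ u)))) ^ ((s | (~(p <-> (p <-> s)) <-> ((s ^ p) -> u))) ^ (((u <-> s) ^ (u ^ q)) ^ q))) ^ u = True ^ False = True

True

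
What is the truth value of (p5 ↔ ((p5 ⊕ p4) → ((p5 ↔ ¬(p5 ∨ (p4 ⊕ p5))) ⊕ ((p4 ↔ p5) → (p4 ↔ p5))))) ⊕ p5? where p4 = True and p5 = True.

False

p5 ⊕ p4 = True ⊕ True = False
p4 ⊕ p5 = True ⊕ True = False
p5 ∨ (p4 ⊕ p5) = True ∨ False = True
¬(p5 ∨ (p4 ⊕ p5)) = ¬True = False
p5 ↔ ¬(p5 ∨ (p4 ⊕ p5)) = True ↔ False = False
p4 ↔ p5 = True ↔ True = True
p4 ↔ p5 = True ↔ True = True
(p4 ↔ p5) → (p4 ↔ p5) = True → True = True
(p5 ↔ ¬(p5 ∨ (p4 ⊕ p5))) ⊕ ((p4 ↔ p5) → (p4 ↔ p5)) = False ⊕ True = True
(p5 ⊕ p4) → ((p5 ↔ ¬(p5 ∨ (p4 ⊕ p5))) ⊕ ((p4 ↔ p5) → (p4 ↔ p5))) = False → True = True
p5 ↔ ((p5 ⊕ p4) → ((p5 ↔ ¬(p5 ∨ (p4 ⊕ p5))) ⊕ ((p4 ↔ p5) → (p4 ↔ p5)))) = True ↔ True = True
(p5 ↔ ((p5 ⊕ p4) → ((p5 ↔ ¬(p5 ∨ (p4 ⊕ p5))) ⊕ ((p4 ↔ p5) → (p4 ↔ p5))))) ⊕ p5 = True ⊕ True = False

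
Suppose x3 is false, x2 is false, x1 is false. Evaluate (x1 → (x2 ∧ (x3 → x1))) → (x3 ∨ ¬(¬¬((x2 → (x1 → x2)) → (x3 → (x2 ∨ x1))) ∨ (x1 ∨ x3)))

False

x3 → x1 = False → False = True
x2 ∧ (x3 → x1) = False ∧ True = False
x1 → (x2 ∧ (x3 → x1)) = False → False = True
x1 → x2 = False → False = True
x2 → (x1 → x2) = False → True = True
x2 ∨ x1 = False ∨ False = False
x3 → (x2 ∨ x1) = False → False = True
(x2 → (x1 → x2)) → (x3 → (x2 ∨ x1)) = True → True = True
¬((x2 → (x1 → x2)) → (x3 → (x2 ∨ x1))) = ¬True = False
¬¬((x2 → (x1 → x2)) → (x3 → (x2 ∨ x1))) = ¬False = True
x1 ∨ x3 = False ∨ False = False
¬¬((x2 → (x1 → x2)) → (x3 → (x2 ∨ x1))) ∨ (x1 ∨ x3) = True ∨ False = True
¬(¬¬((x2 → (x1 → x2)) → (x3 → (x2 ∨ x1))) ∨ (x1 ∨ x3)) = ¬True = False
x3 ∨ ¬(¬¬((x2 → (x1 → x2)) → (x3 → (x2 ∨ x1))) ∨ (x1 ∨ x3)) = False ∨ False = False
(x1 → (x2 ∧ (x3 → x1))) → (x3 ∨ ¬(¬¬((x2 → (x1 → x2)) → (x3 → (x2 ∨ x1))) ∨ (x1 ∨ x3))) = True → False = False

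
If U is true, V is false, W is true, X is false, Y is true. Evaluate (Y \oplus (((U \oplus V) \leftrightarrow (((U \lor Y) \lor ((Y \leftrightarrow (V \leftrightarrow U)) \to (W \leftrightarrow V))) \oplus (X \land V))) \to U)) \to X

U \oplus V = \text{True} \oplus \text{False} = \text{True}
U \lor Y = \text{True} \lor \text{True} = \text{True}
V \leftrightarrow U = \text{False} \leftrightarrow \text{True} = \text{False}
Y \leftrightarrow (V \leftrightarrow U) = \text{True} \leftrightarrow \text{False} = \text{False}
W \leftrightarrow V = \text{True} \leftrightarrow \text{False} = \text{False}
(Y \leftrightarrow (V \leftrightarrow U)) \to (W \leftrightarrow V) = \text{False} \to \text{False} = \text{True}
(U \lor Y) \lor ((Y \leftrightarrow (V \leftrightarrow U)) \to (W \leftrightarrow V)) = \text{True} \lor \text{True} = \text{True}
X \land V = \text{False} \land \text{False} = \text{False}
((U \lor Y) \lor ((Y \leftrightarrow (V \leftrightarrow U)) \to (W \leftrightarrow V))) \oplus (X \land V) = \text{True} \oplus \text{False} = \text{True}
(U \oplus V) \leftrightarrow (((U \lor Y) \lor ((Y \leftrightarrow (V \leftrightarrow U)) \to (W \leftrightarrow V))) \oplus (X \land V)) = \text{True} \leftrightarrow \text{True} = \text{True}
((U \oplus V) \leftrightarrow (((U \lor Y) \lor ((Y \leftrightarrow (V \leftrightarrow U)) \to (W \leftrightarrow V))) \oplus (X \land V))) \to U = \text{True} \to \text{True} = \text{True}
Y \oplus (((U \oplus V) \leftrightarrow (((U \lor Y) \lor ((Y \leftrightarrow (V \leftrightarrow U)) \to (W \leftrightarrow V))) \oplus (X \land V))) \to U) = \text{True} \oplus \text{True} = \text{False}
(Y \oplus (((U \oplus V) \leftrightarrow (((U \lor Y) \lor ((Y \leftrightarrow (V \leftrightarrow U)) \to (W \leftrightarrow V))) \oplus (X \land V))) \to U)) \to X = \text{False} \to \text{False} = \text{True}

\text{True}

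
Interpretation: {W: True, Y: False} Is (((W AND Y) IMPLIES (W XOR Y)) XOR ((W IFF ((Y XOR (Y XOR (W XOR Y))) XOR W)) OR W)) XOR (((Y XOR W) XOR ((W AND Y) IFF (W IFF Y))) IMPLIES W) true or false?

W AND Y = True AND False = False
W XOR Y = True XOR False = True
(W AND Y) IMPLIES (W XOR Y) = False IMPLIES True = True
W XOR Y = True XOR False = True
Y XOR (W XOR Y) = False XOR True = True
Y XOR (Y XOR (W XOR Y)) = False XOR True = True
(Y XOR (Y XOR (W XOR Y))) XOR W = True XOR True = False
W IFF ((Y XOR (Y XOR (W XOR Y))) XOR W) = True IFF False = False
(W IFF ((Y XOR (Y XOR (W XOR Y))) XOR W)) OR W = False OR True = True
((W AND Y) IMPLIES (W XOR Y)) XOR ((W IFF ((Y XOR (Y XOR (W XOR Y))) XOR W)) OR W) = True XOR True = False
Y XOR W = False XOR True = True
W AND Y = True AND False = False
W IFF Y = True IFF False = False
(W AND Y) IFF (W IFF Y) = False IFF False = True
(Y XOR W) XOR ((W AND Y) IFF (W IFF Y)) = True XOR True = False
((Y XOR W) XOR ((W AND Y) IFF (W IFF Y))) IMPLIES W = False IMPLIES True = True
(((W AND Y) IMPLIES (W XOR Y)) XOR ((W IFF ((Y XOR (Y XOR (W XOR Y))) XOR W)) OR W)) XOR (((Y XOR W) XOR ((W AND Y) IFF (W IFF Y))) IMPLIES W) = False XOR True = True

True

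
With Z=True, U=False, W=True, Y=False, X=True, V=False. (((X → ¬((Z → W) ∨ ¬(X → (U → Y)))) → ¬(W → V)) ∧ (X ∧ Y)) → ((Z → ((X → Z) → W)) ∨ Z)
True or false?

True

Z → W = True → True = True
U → Y = False → False = True
X → (U → Y) = True → True = True
¬(X → (U → Y)) = ¬True = False
(Z → W) ∨ ¬(X → (U → Y)) = True ∨ False = True
¬((Z → W) ∨ ¬(X → (U → Y))) = ¬True = False
X → ¬((Z → W) ∨ ¬(X → (U → Y))) = True → False = False
W → V = True → False = False
¬(W → V) = ¬False = True
(X → ¬((Z → W) ∨ ¬(X → (U → Y)))) → ¬(W → V) = False → True = True
X ∧ Y = True ∧ False = False
((X → ¬((Z → W) ∨ ¬(X → (U → Y)))) → ¬(W → V)) ∧ (X ∧ Y) = True ∧ False = False
X → Z = True → True = True
(X → Z) → W = True → True = True
Z → ((X → Z) → W) = True → True = True
(Z → ((X → Z) → W)) ∨ Z = True ∨ True = True
(((X → ¬((Z → W) ∨ ¬(X → (U → Y)))) → ¬(W → V)) ∧ (X ∧ Y)) → ((Z → ((X → Z) → W)) ∨ Z) = False → True = True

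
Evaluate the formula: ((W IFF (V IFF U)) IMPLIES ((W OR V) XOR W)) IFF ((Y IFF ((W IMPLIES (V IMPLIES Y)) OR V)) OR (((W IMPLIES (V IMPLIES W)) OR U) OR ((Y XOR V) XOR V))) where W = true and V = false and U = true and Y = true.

true

V IFF U = false IFF true = false
W IFF (V IFF U) = true IFF false = false
W OR V = true OR false = true
(W OR V) XOR W = true XOR true = false
(W IFF (V IFF U)) IMPLIES ((W OR V) XOR W) = false IMPLIES false = true
V IMPLIES Y = false IMPLIES true = true
W IMPLIES (V IMPLIES Y) = true IMPLIES true = true
(W IMPLIES (V IMPLIES Y)) OR V = true OR false = true
Y IFF ((W IMPLIES (V IMPLIES Y)) OR V) = true IFF true = true
V IMPLIES W = false IMPLIES true = true
W IMPLIES (V IMPLIES W) = true IMPLIES true = true
(W IMPLIES (V IMPLIES W)) OR U = true OR true = true
Y XOR V = true XOR false = true
(Y XOR V) XOR V = true XOR false = true
((W IMPLIES (V IMPLIES W)) OR U) OR ((Y XOR V) XOR V) = true OR true = true
(Y IFF ((W IMPLIES (V IMPLIES Y)) OR V)) OR (((W IMPLIES (V IMPLIES W)) OR U) OR ((Y XOR V) XOR V)) = true OR true = true
((W IFF (V IFF U)) IMPLIES ((W OR V) XOR W)) IFF ((Y IFF ((W IMPLIES (V IMPLIES Y)) OR V)) OR (((W IMPLIES (V IMPLIES W)) OR U) OR ((Y XOR V) XOR V))) = true IFF true = true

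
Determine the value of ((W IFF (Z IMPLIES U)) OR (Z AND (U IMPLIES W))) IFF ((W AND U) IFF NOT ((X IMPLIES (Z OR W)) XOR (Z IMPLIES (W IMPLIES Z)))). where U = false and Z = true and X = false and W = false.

false

Z IMPLIES U = true IMPLIES false = false
W IFF (Z IMPLIES U) = false IFF false = true
U IMPLIES W = false IMPLIES false = true
Z AND (U IMPLIES W) = true AND true = true
(W IFF (Z IMPLIES U)) OR (Z AND (U IMPLIES W)) = true OR true = true
W AND U = false AND false = false
Z OR W = true OR false = true
X IMPLIES (Z OR W) = false IMPLIES true = true
W IMPLIES Z = false IMPLIES true = true
Z IMPLIES (W IMPLIES Z) = true IMPLIES true = true
(X IMPLIES (Z OR W)) XOR (Z IMPLIES (W IMPLIES Z)) = true XOR true = false
NOT ((X IMPLIES (Z OR W)) XOR (Z IMPLIES (W IMPLIES Z))) = NOT false = true
(W AND U) IFF NOT ((X IMPLIES (Z OR W)) XOR (Z IMPLIES (W IMPLIES Z))) = false IFF true = false
((W IFF (Z IMPLIES U)) OR (Z AND (U IMPLIES W))) IFF ((W AND U) IFF NOT ((X IMPLIES (Z OR W)) XOR (Z IMPLIES (W IMPLIES Z)))) = true IFF false = false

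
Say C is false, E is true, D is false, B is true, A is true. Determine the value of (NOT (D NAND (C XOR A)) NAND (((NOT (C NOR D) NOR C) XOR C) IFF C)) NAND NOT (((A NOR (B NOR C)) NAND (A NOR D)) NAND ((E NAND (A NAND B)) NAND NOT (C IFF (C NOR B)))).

F

C XOR A = F XOR T = T
D NAND (C XOR A) = F NAND T = T
NOT (D NAND (C XOR A)) = NOT T = F
C NOR D = F NOR F = T
NOT (C NOR D) = NOT T = F
NOT (C NOR D) NOR C = F NOR F = T
(NOT (C NOR D) NOR C) XOR C = T XOR F = T
((NOT (C NOR D) NOR C) XOR C) IFF C = T IFF F = F
NOT (D NAND (C XOR A)) NAND (((NOT (C NOR D) NOR C) XOR C) IFF C) = F NAND F = T
B NOR C = T NOR F = F
A NOR (B NOR C) = T NOR F = F
A NOR D = T NOR F = F
(A NOR (B NOR C)) NAND (A NOR D) = F NAND F = T
A NAND B = T NAND T = F
E NAND (A NAND B) = T NAND F = T
C NOR B = F NOR T = F
C IFF (C NOR B) = F IFF F = T
NOT (C IFF (C NOR B)) = NOT T = F
(E NAND (A NAND B)) NAND NOT (C IFF (C NOR B)) = T NAND F = T
((A NOR (B NOR C)) NAND (A NOR D)) NAND ((E NAND (A NAND B)) NAND NOT (C IFF (C NOR B))) = T NAND T = F
NOT (((A NOR (B NOR C)) NAND (A NOR D)) NAND ((E NAND (A NAND B)) NAND NOT (C IFF (C NOR B)))) = NOT F = T
(NOT (D NAND (C XOR A)) NAND (((NOT (C NOR D) NOR C) XOR C) IFF C)) NAND NOT (((A NOR (B NOR C)) NAND (A NOR D)) NAND ((E NAND (A NAND B)) NAND NOT (C IFF (C NOR B)))) = T NAND T = F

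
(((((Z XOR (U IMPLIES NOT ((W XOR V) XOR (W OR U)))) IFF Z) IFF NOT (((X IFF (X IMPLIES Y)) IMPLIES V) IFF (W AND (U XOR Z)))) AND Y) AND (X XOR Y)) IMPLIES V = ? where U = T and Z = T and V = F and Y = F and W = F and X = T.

T

W XOR V = F XOR F = F
W OR U = F OR T = T
(W XOR V) XOR (W OR U) = F XOR T = T
NOT ((W XOR V) XOR (W OR U)) = NOT T = F
U IMPLIES NOT ((W XOR V) XOR (W OR U)) = T IMPLIES F = F
Z XOR (U IMPLIES NOT ((W XOR V) XOR (W OR U))) = T XOR F = T
(Z XOR (U IMPLIES NOT ((W XOR V) XOR (W OR U)))) IFF Z = T IFF T = T
X IMPLIES Y = T IMPLIES F = F
X IFF (X IMPLIES Y) = T IFF F = F
(X IFF (X IMPLIES Y)) IMPLIES V = F IMPLIES F = T
U XOR Z = T XOR T = F
W AND (U XOR Z) = F AND F = F
((X IFF (X IMPLIES Y)) IMPLIES V) IFF (W AND (U XOR Z)) = T IFF F = F
NOT (((X IFF (X IMPLIES Y)) IMPLIES V) IFF (W AND (U XOR Z))) = NOT F = T
((Z XOR (U IMPLIES NOT ((W XOR V) XOR (W OR U)))) IFF Z) IFF NOT (((X IFF (X IMPLIES Y)) IMPLIES V) IFF (W AND (U XOR Z))) = T IFF T = T
(((Z XOR (U IMPLIES NOT ((W XOR V) XOR (W OR U)))) IFF Z) IFF NOT (((X IFF (X IMPLIES Y)) IMPLIES V) IFF (W AND (U XOR Z)))) AND Y = T AND F = F
X XOR Y = T XOR F = T
((((Z XOR (U IMPLIES NOT ((W XOR V) XOR (W OR U)))) IFF Z) IFF NOT (((X IFF (X IMPLIES Y)) IMPLIES V) IFF (W AND (U XOR Z)))) AND Y) AND (X XOR Y) = F AND T = F
(((((Z XOR (U IMPLIES NOT ((W XOR V) XOR (W OR U)))) IFF Z) IFF NOT (((X IFF (X IMPLIES Y)) IMPLIES V) IFF (W AND (U XOR Z)))) AND Y) AND (X XOR Y)) IMPLIES V = F IMPLIES F = T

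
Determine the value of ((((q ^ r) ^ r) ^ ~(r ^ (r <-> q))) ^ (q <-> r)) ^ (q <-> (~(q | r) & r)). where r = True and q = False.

q ^ r = False ^ True = True
(q ^ r) ^ r = True ^ True = False
r <-> q = True <-> False = False
r ^ (r <-> q) = True ^ False = True
~(r ^ (r <-> q)) = ~True = False
((q ^ r) ^ r) ^ ~(r ^ (r <-> q)) = False ^ False = False
q <-> r = False <-> True = False
(((q ^ r) ^ r) ^ ~(r ^ (r <-> q))) ^ (q <-> r) = False ^ False = False
q | r = False | True = True
~(q | r) = ~True = False
~(q | r) & r = False & True = False
q <-> (~(q | r) & r) = False <-> False = True
((((q ^ r) ^ r) ^ ~(r ^ (r <-> q))) ^ (q <-> r)) ^ (q <-> (~(q | r) & r)) = False ^ True = True

True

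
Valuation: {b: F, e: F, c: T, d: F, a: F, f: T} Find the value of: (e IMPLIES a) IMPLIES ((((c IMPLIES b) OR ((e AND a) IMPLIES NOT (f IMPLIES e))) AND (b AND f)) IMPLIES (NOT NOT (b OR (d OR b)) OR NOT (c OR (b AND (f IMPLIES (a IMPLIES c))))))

Substituting b=F, e=F, c=T, d=F, a=F, f=T:
e IMPLIES a = F IMPLIES F = T
c IMPLIES b = T IMPLIES F = F
e AND a = F AND F = F
f IMPLIES e = T IMPLIES F = F
NOT (f IMPLIES e) = NOT F = T
(e AND a) IMPLIES NOT (f IMPLIES e) = F IMPLIES T = T
(c IMPLIES b) OR ((e AND a) IMPLIES NOT (f IMPLIES e)) = F OR T = T
b AND f = F AND T = F
((c IMPLIES b) OR ((e AND a) IMPLIES NOT (f IMPLIES e))) AND (b AND f) = T AND F = F
d OR b = F OR F = F
b OR (d OR b) = F OR F = F
NOT (b OR (d OR b)) = NOT F = T
NOT NOT (b OR (d OR b)) = NOT T = F
a IMPLIES c = F IMPLIES T = T
f IMPLIES (a IMPLIES c) = T IMPLIES T = T
b AND (f IMPLIES (a IMPLIES c)) = F AND T = F
c OR (b AND (f IMPLIES (a IMPLIES c))) = T OR F = T
NOT (c OR (b AND (f IMPLIES (a IMPLIES c)))) = NOT T = F
NOT NOT (b OR (d OR b)) OR NOT (c OR (b AND (f IMPLIES (a IMPLIES c)))) = F OR F = F
(((c IMPLIES b) OR ((e AND a) IMPLIES NOT (f IMPLIES e))) AND (b AND f)) IMPLIES (NOT NOT (b OR (d OR b)) OR NOT (c OR (b AND (f IMPLIES (a IMPLIES c))))) = F IMPLIES F = T
(e IMPLIES a) IMPLIES ((((c IMPLIES b) OR ((e AND a) IMPLIES NOT (f IMPLIES e))) AND (b AND f)) IMPLIES (NOT NOT (b OR (d OR b)) OR NOT (c OR (b AND (f IMPLIES (a IMPLIES c)))))) = T IMPLIES T = T

T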